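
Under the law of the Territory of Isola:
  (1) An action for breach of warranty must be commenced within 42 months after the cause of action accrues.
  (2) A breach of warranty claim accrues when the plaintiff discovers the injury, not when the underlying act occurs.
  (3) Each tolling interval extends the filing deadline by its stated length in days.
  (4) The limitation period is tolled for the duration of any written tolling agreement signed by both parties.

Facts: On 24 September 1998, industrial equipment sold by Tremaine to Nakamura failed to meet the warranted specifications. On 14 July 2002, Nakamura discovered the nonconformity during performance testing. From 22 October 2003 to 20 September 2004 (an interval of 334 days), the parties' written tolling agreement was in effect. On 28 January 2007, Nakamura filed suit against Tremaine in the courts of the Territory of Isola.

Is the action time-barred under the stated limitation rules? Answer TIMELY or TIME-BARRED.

Accrual is tied to discovery, so the period began on 14 July 2002 rather than on 24 September 1998 when the act occurred.
The untolled deadline — 42 months after 14 July 2002 — is 14 January 2006.
The written tolling agreement from 22 October 2003 to 20 September 2004 tolled the period for 334 days, extending the deadline to 14 December 2006.
The 28 January 2007 filing falls after the 14 December 2006 deadline; the claim is time-barred.

TIME-BARRED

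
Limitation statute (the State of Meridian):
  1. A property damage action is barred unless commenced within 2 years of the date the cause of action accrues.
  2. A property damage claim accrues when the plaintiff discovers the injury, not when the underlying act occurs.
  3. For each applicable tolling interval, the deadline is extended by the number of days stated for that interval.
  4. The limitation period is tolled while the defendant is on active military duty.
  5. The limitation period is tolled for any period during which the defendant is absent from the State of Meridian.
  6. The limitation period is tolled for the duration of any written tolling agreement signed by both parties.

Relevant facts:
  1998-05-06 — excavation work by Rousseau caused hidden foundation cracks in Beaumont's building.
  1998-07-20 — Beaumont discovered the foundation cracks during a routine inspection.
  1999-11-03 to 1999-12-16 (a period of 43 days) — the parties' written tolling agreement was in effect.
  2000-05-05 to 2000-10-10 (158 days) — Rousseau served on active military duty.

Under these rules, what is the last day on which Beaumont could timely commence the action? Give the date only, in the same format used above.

2001-02-06

The claim did not accrue until Beaumont discovered the injury on 1998-07-20; the 1998-05-06 act date does not start the clock under the stated rule.
Adding the 2 years base period to 1998-07-20 gives a deadline of 2000-07-20, before any tolling.
Because the written tolling agreement ran from 1999-11-03 to 1999-12-16, the deadline is extended by 43 days to 2000-09-01.
The defendant's active military service from 2000-05-05 to 2000-10-10 tolled the period for 158 days, extending the deadline to 2001-02-06.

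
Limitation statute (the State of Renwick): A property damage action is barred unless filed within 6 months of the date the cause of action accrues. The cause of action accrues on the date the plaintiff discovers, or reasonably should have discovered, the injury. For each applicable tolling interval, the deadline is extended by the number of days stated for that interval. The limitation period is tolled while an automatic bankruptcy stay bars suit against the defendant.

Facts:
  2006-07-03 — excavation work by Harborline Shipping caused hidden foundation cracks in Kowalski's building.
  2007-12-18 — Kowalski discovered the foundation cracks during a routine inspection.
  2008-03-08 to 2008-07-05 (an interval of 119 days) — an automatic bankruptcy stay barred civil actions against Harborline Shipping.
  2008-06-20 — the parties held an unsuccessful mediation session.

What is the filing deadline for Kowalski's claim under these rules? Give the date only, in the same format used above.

The claim did not accrue until Kowalski discovered the injury on 2007-12-18; the 2006-07-03 act date does not start the clock under the stated rule.
Adding the 6 months base period to 2007-12-18 gives a deadline of 2008-06-18, before any tolling.
Because the automatic bankruptcy stay ran from 2008-03-08 to 2008-07-05, the deadline is extended by 119 days to 2008-10-15.
Nothing else in the chronology tolls or restarts the period.

2008-10-15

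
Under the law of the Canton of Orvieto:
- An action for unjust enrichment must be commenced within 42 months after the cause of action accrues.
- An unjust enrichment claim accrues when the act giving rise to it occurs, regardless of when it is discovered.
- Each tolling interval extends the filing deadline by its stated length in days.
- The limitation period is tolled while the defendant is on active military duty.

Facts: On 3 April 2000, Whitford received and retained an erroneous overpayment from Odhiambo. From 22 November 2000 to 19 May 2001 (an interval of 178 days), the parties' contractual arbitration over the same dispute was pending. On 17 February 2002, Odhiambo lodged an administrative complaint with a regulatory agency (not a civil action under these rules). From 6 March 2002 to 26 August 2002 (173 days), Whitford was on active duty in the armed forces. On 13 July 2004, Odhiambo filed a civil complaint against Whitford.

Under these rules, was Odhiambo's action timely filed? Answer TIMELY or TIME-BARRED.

The cause of action accrued on 3 April 2000, the date of the act.
42 months from 3 April 2000 is 3 October 2003.
Because the defendant's active military service ran from 6 March 2002 to 26 August 2002, the deadline is extended by 173 days to 24 March 2004.
The pending related arbitration from 22 November 2000 to 19 May 2001 does not toll the period, because no stated rule makes a pending arbitration a tolling event.
None of the other events listed affects the running of the period under the stated rules.
Odhiambo filed on 13 July 2004, after the 24 March 2004 deadline, so the action is time-barred.

TIME-BARRED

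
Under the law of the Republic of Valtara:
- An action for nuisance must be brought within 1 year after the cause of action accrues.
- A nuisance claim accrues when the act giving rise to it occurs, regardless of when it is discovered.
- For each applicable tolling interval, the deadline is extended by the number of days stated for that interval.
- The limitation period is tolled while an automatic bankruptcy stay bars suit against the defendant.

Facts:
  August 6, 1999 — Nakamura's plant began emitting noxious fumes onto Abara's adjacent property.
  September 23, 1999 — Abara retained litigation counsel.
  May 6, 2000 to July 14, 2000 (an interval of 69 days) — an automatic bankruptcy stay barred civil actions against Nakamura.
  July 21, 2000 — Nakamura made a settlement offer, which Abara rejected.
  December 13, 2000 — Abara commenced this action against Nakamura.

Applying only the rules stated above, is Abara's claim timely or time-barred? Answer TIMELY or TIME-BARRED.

The limitation period began to run on August 6, 1999.
1 year from August 6, 1999 is August 6, 2000.
The period was tolled for 69 days by the automatic bankruptcy stay (May 6, 2000 to July 14, 2000), pushing the deadline to October 14, 2000.
Nothing else in the chronology tolls or restarts the period.
Abara filed on December 13, 2000, after the October 14, 2000 deadline, so the action is time-barred.

TIME-BARRED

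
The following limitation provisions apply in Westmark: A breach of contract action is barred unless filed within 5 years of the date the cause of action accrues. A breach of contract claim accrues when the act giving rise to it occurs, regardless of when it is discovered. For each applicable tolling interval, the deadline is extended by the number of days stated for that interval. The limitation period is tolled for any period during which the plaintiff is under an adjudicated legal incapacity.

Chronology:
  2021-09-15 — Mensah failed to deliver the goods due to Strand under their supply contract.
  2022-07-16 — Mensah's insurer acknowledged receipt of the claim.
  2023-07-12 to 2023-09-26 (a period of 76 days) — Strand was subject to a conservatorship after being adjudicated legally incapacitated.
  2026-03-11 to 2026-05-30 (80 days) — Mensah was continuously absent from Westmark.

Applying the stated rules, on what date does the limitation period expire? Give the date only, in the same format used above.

2026-11-30

The limitation period began to run on 2021-09-15.
5 years from 2021-09-15 is 2026-09-15.
The period was tolled for 76 days by the plaintiff's legal incapacity (2023-07-12 to 2023-09-26), pushing the deadline to 2026-11-30.
The defendant's absence from the jurisdiction from 2026-03-11 to 2026-05-30 does not toll the period, because no stated rule makes the defendant's absence a tolling event.
The other events in the timeline have no effect on the limitation period under the stated rules.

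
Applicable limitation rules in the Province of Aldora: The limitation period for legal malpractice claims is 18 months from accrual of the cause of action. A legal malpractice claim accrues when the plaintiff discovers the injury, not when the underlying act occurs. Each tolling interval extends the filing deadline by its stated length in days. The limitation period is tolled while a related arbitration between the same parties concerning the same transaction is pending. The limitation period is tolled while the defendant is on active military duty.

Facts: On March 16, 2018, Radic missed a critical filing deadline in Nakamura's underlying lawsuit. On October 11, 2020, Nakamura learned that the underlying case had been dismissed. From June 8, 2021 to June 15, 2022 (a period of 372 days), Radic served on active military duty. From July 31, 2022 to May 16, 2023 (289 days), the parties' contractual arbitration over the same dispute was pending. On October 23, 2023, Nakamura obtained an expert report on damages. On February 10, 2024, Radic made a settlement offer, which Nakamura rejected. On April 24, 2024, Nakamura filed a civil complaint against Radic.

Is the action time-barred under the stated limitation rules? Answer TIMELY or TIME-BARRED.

TIME-BARRED

Under the discovery rule, the claim accrued on October 11, 2020, when Nakamura discovered the injury — not on the March 16, 2018 date of the underlying act.
The untolled deadline — 18 months after October 11, 2020 — is April 11, 2022.
Because the defendant's active military service ran from June 8, 2021 to June 15, 2022, the deadline is extended by 372 days to April 18, 2023.
Because the pending related arbitration ran from July 31, 2022 to May 16, 2023, the deadline is extended by 289 days to February 1, 2024.
The other events in the timeline have no effect on the limitation period under the stated rules.
The April 24, 2024 filing falls after the February 1, 2024 deadline; the claim is time-barred.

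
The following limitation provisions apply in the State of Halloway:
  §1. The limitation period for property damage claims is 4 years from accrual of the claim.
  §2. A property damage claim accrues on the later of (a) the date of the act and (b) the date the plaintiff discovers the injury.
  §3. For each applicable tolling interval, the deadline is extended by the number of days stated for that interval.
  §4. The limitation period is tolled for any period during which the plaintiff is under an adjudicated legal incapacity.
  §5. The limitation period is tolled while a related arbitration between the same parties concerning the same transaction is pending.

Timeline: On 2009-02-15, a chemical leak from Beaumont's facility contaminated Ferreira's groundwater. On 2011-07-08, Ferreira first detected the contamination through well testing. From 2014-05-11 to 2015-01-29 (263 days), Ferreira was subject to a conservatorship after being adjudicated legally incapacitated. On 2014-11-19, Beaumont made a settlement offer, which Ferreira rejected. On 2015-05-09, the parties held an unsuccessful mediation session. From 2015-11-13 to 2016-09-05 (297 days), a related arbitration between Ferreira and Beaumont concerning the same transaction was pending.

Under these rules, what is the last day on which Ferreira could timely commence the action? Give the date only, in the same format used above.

Because discovery on 2011-07-08 post-dates the 2009-02-15 act, accrual under the later-of rule falls on 2011-07-08.
4 years from 2011-07-08 is 2015-07-08.
Because the plaintiff's legal incapacity ran from 2014-05-11 to 2015-01-29, the deadline is extended by 263 days to 2016-03-27.
Because the pending related arbitration ran from 2015-11-13 to 2016-09-05, the deadline is extended by 297 days to 2017-01-18.
None of the other events listed affects the running of the period under the stated rules.

2017-01-18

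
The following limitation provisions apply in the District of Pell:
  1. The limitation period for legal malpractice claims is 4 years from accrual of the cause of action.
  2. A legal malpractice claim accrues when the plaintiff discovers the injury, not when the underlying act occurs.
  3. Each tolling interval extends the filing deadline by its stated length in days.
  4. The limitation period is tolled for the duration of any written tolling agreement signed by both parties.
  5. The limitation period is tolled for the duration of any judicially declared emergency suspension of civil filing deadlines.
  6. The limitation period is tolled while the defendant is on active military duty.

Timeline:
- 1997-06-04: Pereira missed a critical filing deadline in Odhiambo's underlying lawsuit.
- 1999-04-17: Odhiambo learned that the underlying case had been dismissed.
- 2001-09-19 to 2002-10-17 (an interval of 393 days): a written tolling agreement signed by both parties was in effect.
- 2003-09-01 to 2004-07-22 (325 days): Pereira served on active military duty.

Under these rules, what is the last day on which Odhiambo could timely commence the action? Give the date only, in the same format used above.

2005-04-04

Accrual is tied to discovery, so the period began on 1999-04-17 rather than on 1997-06-04 when the act occurred.
The untolled deadline — 4 years after 1999-04-17 — is 2003-04-17.
The written tolling agreement from 2001-09-19 to 2002-10-17 tolled the period for 393 days, extending the deadline to 2004-05-14.
The period was tolled for 325 days by the defendant's active military service (2003-09-01 to 2004-07-22), pushing the deadline to 2005-04-04.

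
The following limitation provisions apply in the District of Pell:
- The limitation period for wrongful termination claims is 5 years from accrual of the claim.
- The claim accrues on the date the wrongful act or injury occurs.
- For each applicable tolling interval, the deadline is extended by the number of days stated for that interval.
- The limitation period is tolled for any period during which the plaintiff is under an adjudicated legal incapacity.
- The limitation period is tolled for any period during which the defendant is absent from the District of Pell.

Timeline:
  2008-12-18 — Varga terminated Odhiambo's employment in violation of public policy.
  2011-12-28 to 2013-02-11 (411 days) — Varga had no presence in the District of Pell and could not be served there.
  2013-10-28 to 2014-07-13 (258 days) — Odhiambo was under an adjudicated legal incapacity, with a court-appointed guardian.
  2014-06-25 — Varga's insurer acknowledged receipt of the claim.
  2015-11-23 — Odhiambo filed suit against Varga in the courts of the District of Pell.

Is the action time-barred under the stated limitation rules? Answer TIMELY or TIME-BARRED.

TIME-BARRED

The claim accrued on 2008-12-18, the date of the act.
5 years from 2008-12-18 is 2013-12-18.
Because the defendant's absence from the jurisdiction ran from 2011-12-28 to 2013-02-11, the deadline is extended by 411 days to 2015-02-02.
The period was tolled for 258 days by the plaintiff's legal incapacity (2013-10-28 to 2014-07-13), pushing the deadline to 2015-10-18.
The other events in the timeline have no effect on the limitation period under the stated rules.
Odhiambo filed on 2015-11-23, after the 2015-10-18 deadline, so the action is time-barred.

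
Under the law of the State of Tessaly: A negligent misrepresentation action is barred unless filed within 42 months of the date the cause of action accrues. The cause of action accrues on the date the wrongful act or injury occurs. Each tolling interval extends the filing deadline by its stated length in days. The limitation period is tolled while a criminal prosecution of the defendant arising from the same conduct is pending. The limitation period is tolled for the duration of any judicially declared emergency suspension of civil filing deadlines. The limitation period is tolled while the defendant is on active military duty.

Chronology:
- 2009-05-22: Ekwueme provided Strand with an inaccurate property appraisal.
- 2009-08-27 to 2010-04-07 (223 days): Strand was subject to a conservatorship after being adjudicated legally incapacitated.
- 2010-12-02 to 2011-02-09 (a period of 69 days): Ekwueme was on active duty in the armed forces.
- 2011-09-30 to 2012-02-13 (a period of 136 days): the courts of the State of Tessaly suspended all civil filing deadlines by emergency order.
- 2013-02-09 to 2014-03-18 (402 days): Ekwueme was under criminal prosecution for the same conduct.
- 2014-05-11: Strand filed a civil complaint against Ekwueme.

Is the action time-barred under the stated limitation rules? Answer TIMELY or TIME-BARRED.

The cause of action accrued on 2009-05-22, the date of the act.
The untolled deadline — 42 months after 2009-05-22 — is 2012-11-22.
Because the defendant's active military service ran from 2010-12-02 to 2011-02-09, the deadline is extended by 69 days to 2013-01-30.
The emergency suspension of filing deadlines from 2011-09-30 to 2012-02-13 tolled the period for 136 days, extending the deadline to 2013-06-15.
Because the pending criminal prosecution ran from 2013-02-09 to 2014-03-18, the deadline is extended by 402 days to 2014-07-22.
The plaintiff's legal incapacity from 2009-08-27 to 2010-04-07 does not toll the period, because no stated rule makes the plaintiff's incapacity a tolling event.
Filing on 2014-05-11 beat the 2014-07-22 deadline — the action is timely.

TIMELY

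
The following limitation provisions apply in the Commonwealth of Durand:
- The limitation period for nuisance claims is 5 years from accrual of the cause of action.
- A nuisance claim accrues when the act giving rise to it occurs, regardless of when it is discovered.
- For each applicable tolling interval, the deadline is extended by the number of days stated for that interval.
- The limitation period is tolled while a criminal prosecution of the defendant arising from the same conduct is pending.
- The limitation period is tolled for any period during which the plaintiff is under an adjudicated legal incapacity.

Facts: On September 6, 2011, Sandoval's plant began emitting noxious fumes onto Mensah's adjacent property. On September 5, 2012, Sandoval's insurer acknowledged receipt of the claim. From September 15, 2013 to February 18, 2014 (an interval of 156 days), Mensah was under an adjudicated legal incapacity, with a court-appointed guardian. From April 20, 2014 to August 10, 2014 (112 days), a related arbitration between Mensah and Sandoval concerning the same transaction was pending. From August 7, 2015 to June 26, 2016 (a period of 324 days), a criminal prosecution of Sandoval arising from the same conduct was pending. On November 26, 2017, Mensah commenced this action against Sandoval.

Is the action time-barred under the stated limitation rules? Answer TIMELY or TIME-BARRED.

TIMELY

The claim accrued on September 6, 2011, when the wrongful act occurred.
Adding the 5 years base period to September 6, 2011 gives a deadline of September 6, 2016, before any tolling.
The period was tolled for 156 days by the plaintiff's legal incapacity (September 15, 2013 to February 18, 2014), pushing the deadline to February 9, 2017.
The period was tolled for 324 days by the pending criminal prosecution (August 7, 2015 to June 26, 2016), pushing the deadline to December 30, 2017.
Although a pending arbitration ran from April 20, 2014 to August 10, 2014, the stated rules do not make that a tolling event, so it is disregarded.
The other events in the timeline have no effect on the limitation period under the stated rules.
Filing on November 26, 2017 beat the December 30, 2017 deadline — the action is timely.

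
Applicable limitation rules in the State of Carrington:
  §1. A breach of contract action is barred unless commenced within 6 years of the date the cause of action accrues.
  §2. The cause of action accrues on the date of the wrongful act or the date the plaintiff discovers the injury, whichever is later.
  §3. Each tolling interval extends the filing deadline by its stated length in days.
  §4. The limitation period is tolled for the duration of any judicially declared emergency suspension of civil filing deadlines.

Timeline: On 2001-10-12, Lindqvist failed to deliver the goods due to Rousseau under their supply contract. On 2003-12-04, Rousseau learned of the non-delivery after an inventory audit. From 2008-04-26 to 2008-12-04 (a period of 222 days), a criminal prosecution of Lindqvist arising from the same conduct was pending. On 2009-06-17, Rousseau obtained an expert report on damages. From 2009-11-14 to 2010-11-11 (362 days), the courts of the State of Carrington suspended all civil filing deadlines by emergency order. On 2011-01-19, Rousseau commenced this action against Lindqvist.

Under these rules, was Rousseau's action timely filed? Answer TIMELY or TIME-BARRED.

The claim accrued on 2003-12-04 — the later of the 2001-10-12 act and the 2003-12-04 discovery.
The untolled deadline — 6 years after 2003-12-04 — is 2009-12-04.
The period was tolled for 362 days by the emergency suspension of filing deadlines (2009-11-14 to 2010-11-11), pushing the deadline to 2010-12-01.
No stated provision tolls the period for a criminal prosecution, so the interval from 2008-04-26 to 2008-12-04 has no effect on the deadline.
Nothing else in the chronology tolls or restarts the period.
Rousseau filed on 2011-01-19, after the 2010-12-01 deadline, so the action is time-barred.

TIME-BARRED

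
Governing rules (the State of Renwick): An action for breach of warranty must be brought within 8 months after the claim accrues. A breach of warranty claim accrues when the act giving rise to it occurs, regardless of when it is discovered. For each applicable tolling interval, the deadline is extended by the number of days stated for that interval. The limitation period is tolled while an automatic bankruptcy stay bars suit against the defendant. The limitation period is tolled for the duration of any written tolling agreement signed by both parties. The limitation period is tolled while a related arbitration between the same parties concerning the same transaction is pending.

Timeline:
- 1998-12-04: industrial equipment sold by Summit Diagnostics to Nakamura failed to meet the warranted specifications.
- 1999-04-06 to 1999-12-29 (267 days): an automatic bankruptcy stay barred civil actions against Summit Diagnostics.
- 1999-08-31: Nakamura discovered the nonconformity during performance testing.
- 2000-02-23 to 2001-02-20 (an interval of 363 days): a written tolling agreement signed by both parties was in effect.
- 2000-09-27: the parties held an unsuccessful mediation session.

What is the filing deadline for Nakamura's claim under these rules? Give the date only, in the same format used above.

The claim accrued on 1998-12-04, when the wrongful act occurred; under the stated occurrence rule the 1999-08-31 discovery does not delay accrual.
8 months from 1998-12-04 is 1999-08-04.
The automatic bankruptcy stay from 1999-04-06 to 1999-12-29 tolled the period for 267 days, extending the deadline to 2000-04-27.
Because the written tolling agreement ran from 2000-02-23 to 2001-02-20, the deadline is extended by 363 days to 2001-04-25.
Nothing else in the chronology tolls or restarts the period.

2001-04-25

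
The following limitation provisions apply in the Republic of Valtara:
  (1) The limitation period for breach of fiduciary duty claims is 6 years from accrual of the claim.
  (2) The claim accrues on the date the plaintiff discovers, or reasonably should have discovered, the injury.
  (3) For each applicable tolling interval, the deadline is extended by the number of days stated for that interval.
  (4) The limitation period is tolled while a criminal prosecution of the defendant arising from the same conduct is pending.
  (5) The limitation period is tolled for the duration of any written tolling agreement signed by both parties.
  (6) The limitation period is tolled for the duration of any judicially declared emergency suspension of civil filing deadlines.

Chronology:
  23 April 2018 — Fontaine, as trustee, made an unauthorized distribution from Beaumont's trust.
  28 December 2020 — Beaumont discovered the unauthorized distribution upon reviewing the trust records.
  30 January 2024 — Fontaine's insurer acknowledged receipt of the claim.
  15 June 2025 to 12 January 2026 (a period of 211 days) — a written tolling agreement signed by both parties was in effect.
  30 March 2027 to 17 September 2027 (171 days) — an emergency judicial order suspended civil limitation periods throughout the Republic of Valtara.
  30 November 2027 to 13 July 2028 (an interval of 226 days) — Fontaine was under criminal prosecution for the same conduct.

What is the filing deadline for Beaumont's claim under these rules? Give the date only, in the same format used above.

27 August 2028

Under the discovery rule, the claim accrued on 28 December 2020, when Beaumont discovered the injury — not on the 23 April 2018 date of the underlying act.
6 years from 28 December 2020 is 28 December 2026.
The period was tolled for 211 days by the written tolling agreement (15 June 2025 to 12 January 2026), pushing the deadline to 27 July 2027.
The period was tolled for 171 days by the emergency suspension of filing deadlines (30 March 2027 to 17 September 2027), pushing the deadline to 14 January 2028.
The pending criminal prosecution from 30 November 2027 to 13 July 2028 tolled the period for 226 days, extending the deadline to 27 August 2028.
None of the other events listed affects the running of the period under the stated rules.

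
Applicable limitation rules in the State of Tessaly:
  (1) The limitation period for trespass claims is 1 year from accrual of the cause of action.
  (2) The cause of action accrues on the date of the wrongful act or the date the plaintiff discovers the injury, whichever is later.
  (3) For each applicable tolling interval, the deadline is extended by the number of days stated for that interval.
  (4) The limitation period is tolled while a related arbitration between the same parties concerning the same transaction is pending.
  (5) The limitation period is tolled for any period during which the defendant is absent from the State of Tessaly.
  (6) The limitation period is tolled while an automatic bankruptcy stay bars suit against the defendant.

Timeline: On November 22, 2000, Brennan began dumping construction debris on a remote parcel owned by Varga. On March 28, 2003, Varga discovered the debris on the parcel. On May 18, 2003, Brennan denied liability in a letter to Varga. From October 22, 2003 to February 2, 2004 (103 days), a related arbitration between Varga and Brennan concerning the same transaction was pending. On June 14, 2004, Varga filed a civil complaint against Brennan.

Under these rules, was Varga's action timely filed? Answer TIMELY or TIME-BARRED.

The claim accrued on March 28, 2003 — the later of the November 22, 2000 act and the March 28, 2003 discovery.
1 year from March 28, 2003 is March 28, 2004.
The period was tolled for 103 days by the pending related arbitration (October 22, 2003 to February 2, 2004), pushing the deadline to July 9, 2004.
Nothing else in the chronology tolls or restarts the period.
Filing on June 14, 2004 beat the July 9, 2004 deadline — the action is timely.

TIMELY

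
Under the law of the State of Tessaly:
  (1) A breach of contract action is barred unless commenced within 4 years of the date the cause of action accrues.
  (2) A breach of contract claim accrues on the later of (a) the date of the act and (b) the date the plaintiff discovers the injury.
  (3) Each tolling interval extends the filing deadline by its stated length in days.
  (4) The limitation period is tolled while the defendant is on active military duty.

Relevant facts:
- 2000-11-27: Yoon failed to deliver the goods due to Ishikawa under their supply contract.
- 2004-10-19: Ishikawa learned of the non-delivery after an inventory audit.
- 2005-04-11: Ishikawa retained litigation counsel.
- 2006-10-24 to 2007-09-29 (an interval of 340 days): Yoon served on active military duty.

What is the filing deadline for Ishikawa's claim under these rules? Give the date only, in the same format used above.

2009-09-24

Because discovery on 2004-10-19 post-dates the 2000-11-27 act, accrual under the later-of rule falls on 2004-10-19.
4 years from 2004-10-19 is 2008-10-19.
The period was tolled for 340 days by the defendant's active military service (2006-10-24 to 2007-09-29), pushing the deadline to 2009-09-24.
Nothing else in the chronology tolls or restarts the period.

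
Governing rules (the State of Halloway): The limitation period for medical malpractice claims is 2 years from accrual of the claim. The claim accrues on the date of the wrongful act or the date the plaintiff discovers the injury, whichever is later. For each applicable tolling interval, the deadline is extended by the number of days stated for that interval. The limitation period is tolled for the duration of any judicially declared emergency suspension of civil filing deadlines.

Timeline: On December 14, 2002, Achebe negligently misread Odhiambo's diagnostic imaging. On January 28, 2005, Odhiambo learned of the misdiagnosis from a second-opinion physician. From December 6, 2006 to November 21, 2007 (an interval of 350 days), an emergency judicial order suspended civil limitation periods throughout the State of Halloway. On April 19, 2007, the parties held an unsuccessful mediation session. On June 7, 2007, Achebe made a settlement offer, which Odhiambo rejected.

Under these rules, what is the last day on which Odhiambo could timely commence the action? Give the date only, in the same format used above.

Taking the later of the act (December 14, 2002) and discovery (January 28, 2005), the claim accrued on January 28, 2005.
The untolled deadline — 2 years after January 28, 2005 — is January 28, 2007.
The period was tolled for 350 days by the emergency suspension of filing deadlines (December 6, 2006 to November 21, 2007), pushing the deadline to January 13, 2008.
Nothing else in the chronology tolls or restarts the period.

January 13, 2008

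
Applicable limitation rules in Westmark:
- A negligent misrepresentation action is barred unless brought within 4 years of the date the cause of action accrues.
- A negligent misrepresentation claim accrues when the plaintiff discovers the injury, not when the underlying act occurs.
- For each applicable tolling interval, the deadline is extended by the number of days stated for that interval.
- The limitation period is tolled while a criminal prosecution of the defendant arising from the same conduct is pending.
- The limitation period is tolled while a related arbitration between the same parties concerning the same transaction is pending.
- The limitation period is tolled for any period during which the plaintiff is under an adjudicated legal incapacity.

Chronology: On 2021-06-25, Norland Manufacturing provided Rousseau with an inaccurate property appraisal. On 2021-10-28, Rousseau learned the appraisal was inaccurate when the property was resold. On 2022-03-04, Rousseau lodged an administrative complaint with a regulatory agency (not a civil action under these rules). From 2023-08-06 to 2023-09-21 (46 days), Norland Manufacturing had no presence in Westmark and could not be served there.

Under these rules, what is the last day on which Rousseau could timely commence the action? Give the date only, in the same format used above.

2025-10-28

Under the discovery rule, the claim accrued on 2021-10-28, when Rousseau discovered the injury — not on the 2021-06-25 date of the underlying act.
The untolled deadline — 4 years after 2021-10-28 — is 2025-10-28.
The defendant's absence from the jurisdiction from 2023-08-06 to 2023-09-21 does not toll the period, because no stated rule makes the defendant's absence a tolling event.
None of the other events listed affects the running of the period under the stated rules.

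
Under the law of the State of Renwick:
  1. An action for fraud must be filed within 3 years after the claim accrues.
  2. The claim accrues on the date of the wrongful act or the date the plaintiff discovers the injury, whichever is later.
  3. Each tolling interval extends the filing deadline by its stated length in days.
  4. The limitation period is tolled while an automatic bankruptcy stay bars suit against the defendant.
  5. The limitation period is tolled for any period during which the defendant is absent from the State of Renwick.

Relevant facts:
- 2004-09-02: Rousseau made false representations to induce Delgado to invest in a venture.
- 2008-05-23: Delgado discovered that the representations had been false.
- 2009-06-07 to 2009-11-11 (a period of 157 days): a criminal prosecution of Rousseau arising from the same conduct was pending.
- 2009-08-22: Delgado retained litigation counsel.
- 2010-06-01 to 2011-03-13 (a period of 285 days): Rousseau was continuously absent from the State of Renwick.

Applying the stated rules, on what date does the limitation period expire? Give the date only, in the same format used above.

2012-03-03

The claim accrued on 2008-05-23 — the later of the 2004-09-02 act and the 2008-05-23 discovery.
Adding the 3 years base period to 2008-05-23 gives a deadline of 2011-05-23, before any tolling.
The period was tolled for 285 days by the defendant's absence from the jurisdiction (2010-06-01 to 2011-03-13), pushing the deadline to 2012-03-03.
No stated provision tolls the period for a criminal prosecution, so the interval from 2009-06-07 to 2009-11-11 has no effect on the deadline.
Nothing else in the chronology tolls or restarts the period.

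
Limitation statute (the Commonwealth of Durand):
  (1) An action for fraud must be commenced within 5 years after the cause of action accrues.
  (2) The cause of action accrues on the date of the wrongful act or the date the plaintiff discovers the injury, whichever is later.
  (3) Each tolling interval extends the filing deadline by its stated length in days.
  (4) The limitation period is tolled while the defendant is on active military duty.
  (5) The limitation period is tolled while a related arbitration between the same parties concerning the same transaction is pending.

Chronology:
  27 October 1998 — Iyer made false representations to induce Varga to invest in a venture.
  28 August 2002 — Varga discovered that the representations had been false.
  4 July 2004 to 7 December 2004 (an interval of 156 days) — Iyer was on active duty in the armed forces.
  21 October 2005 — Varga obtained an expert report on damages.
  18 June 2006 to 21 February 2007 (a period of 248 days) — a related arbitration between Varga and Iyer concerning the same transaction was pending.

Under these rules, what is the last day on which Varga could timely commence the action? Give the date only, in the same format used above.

5 October 2008

Taking the later of the act (27 October 1998) and discovery (28 August 2002), the claim accrued on 28 August 2002.
5 years from 28 August 2002 is 28 August 2007.
Because the defendant's active military service ran from 4 July 2004 to 7 December 2004, the deadline is extended by 156 days to 31 January 2008.
The period was tolled for 248 days by the pending related arbitration (18 June 2006 to 21 February 2007), pushing the deadline to 5 October 2008.
Nothing else in the chronology tolls or restarts the period.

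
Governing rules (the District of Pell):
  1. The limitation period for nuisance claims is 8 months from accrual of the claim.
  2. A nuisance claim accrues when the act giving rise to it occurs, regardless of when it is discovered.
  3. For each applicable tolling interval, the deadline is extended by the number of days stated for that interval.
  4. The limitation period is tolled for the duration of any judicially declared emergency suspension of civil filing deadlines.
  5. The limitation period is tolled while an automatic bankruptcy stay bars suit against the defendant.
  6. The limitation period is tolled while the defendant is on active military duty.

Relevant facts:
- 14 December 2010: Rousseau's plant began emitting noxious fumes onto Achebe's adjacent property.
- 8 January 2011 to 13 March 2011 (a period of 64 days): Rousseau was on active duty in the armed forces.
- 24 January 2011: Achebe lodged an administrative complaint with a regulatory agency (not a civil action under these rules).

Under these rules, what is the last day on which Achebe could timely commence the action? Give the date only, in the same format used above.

17 October 2011

The claim accrued on 14 December 2010, the date of the act.
8 months from 14 December 2010 is 14 August 2011.
The defendant's active military service from 8 January 2011 to 13 March 2011 tolled the period for 64 days, extending the deadline to 17 October 2011.
Nothing else in the chronology tolls or restarts the period.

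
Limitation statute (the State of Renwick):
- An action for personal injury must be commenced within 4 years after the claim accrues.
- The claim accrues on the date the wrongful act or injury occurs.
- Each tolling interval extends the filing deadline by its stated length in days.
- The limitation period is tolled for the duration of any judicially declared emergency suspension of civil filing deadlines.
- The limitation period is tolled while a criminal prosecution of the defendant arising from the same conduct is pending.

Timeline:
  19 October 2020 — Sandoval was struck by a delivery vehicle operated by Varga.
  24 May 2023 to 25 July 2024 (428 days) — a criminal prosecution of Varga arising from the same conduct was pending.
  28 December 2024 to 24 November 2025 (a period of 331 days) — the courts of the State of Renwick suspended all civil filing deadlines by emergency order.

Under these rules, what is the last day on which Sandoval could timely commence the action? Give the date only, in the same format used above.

17 November 2026

The claim accrued on 19 October 2020, the date of the act.
The untolled deadline — 4 years after 19 October 2020 — is 19 October 2024.
Because the pending criminal prosecution ran from 24 May 2023 to 25 July 2024, the deadline is extended by 428 days to 21 December 2025.
The period was tolled for 331 days by the emergency suspension of filing deadlines (28 December 2024 to 24 November 2025), pushing the deadline to 17 November 2026.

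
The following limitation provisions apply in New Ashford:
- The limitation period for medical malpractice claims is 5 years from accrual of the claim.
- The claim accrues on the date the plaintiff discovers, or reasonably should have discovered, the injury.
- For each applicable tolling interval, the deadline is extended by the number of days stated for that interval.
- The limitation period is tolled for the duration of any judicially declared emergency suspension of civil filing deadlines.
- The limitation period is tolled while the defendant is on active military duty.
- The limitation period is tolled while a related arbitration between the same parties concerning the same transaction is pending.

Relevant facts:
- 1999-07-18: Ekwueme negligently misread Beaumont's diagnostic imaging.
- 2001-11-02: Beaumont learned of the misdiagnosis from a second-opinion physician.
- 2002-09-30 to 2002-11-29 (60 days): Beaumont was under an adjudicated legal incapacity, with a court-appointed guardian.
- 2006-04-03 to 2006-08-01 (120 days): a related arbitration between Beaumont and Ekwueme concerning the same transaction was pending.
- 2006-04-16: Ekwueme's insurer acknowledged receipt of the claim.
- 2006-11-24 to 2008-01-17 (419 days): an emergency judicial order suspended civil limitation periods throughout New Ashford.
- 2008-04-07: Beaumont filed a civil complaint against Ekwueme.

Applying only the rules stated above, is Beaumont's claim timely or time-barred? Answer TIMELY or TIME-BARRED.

TIMELY

The claim did not accrue until Beaumont discovered the injury on 2001-11-02; the 1999-07-18 act date does not start the clock under the stated rule.
Adding the 5 years base period to 2001-11-02 gives a deadline of 2006-11-02, before any tolling.
The pending related arbitration from 2006-04-03 to 2006-08-01 tolled the period for 120 days, extending the deadline to 2007-03-02.
Because the emergency suspension of filing deadlines ran from 2006-11-24 to 2008-01-17, the deadline is extended by 419 days to 2008-04-24.
Although the plaintiff's incapacity ran from 2002-09-30 to 2002-11-29, the stated rules do not make that a tolling event, so it is disregarded.
Nothing else in the chronology tolls or restarts the period.
The 2008-04-07 filing precedes the 2008-04-24 deadline; the claim is timely.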